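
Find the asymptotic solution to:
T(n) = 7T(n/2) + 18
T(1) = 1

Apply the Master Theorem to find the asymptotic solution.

a=7, b=2, f(n)=18. log_2(7) = 2.807. Case 1 of Master Theorem: T(n) = O(n^2.807).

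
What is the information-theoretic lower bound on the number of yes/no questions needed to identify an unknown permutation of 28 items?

There are 28! = 304888344611713860501504000000 permutations. Each yes/no question gives at most 1 bit, so at least ceil(log_2(304888344611713860501504000000)) = 98 questions are needed.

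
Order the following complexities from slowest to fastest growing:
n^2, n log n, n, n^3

Ordered by growth rate: n < n log n < n^2 < n^3.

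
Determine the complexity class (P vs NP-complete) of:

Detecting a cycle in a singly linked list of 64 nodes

This problem is in P: Floyd's tortoise-and-hare runs in O(n) time, O(1) space.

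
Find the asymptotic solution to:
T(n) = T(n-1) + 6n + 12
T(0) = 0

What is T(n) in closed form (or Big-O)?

Dominant term in sum is 6*sum(i, i=1..n) = 6*n*(n+1)/2 = O(n^2).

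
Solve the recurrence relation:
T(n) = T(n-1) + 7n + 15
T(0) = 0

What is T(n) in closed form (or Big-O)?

Dominant term in sum is 7*sum(i, i=1..n) = 7*n*(n+1)/2 = O(n^2).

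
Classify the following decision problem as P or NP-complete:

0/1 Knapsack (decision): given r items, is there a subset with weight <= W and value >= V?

This problem is NP-complete: reduces from Subset Sum.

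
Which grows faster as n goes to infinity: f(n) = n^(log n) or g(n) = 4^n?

g(n) = 4^n grows faster: take logs: log(n^(log n)) = (log n)^2, log(4^n) = n log 4; n dominates (log n)^2.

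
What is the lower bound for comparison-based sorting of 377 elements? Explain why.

A comparison-based sorting algorithm corresponds to a decision tree. With 377! possible permutations, the tree has 377! leaves. The height is at least log_2(377!) = Omega(n log n) by Stirling's approximation.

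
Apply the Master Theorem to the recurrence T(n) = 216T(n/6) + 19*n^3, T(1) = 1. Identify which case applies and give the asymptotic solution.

a=216, b=6, f(n)=19*n^3.
log_6(216) = 3, so n^(log_b(a)) = n^3.
f(n) = Theta(n^3), so Case 2 applies.
T(n) = Theta(n^3 log n).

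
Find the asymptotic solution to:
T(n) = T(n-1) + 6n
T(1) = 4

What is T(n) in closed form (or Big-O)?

Unrolling: T(n) = 4 + 6*(2 + 3 + ... + n) = 4 + 6*(n(n+1)/2 - 1) = O(n^2).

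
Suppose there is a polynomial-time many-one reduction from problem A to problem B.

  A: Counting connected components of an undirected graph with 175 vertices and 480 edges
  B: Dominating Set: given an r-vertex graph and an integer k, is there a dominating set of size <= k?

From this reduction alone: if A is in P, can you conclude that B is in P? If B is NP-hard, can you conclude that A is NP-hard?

A poly-time reduction A <=_p B transfers tractability DOWN (B easy => A easy) and hardness UP (A hard => B hard), not the reverse.
From A in P, the reduction alone does NOT give B in P: any problem in P trivially reduces to SAT, yet SAT is not known to be in P.
From B NP-hard, the reduction alone does NOT give A NP-hard: again, easy problems reduce to hard ones.
(Here in fact A is P and B is NP-complete.)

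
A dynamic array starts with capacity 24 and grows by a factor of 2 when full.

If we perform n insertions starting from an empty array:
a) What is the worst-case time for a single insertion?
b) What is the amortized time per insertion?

(a) Worst-case single insertion: O(n) -- when the array is full at capacity c, the resize copies all c elements, and c can be Theta(n).
(b) Resizes happen at sizes 24, 48, 96, ... Total copy cost for n insertions: 24 + 48 + ... = O(n) (geometric series with ratio 1/2). Amortized cost per insertion: O(n)/n = O(1).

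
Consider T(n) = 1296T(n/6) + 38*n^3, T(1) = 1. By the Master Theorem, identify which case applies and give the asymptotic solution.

a=1296, b=6, f(n)=38*n^3.
log_6(1296) = 4 > 3.
Since f(n) = O(n^3) is polynomially smaller than n^4, Case 1 applies.
T(n) = Theta(n^4).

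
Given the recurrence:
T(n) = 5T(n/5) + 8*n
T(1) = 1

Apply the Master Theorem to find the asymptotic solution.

a=5, b=5, f(n)=8*n. log_5(5) = 1. Case 2: T(n) = O(n log n).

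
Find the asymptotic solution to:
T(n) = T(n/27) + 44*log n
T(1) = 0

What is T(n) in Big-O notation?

Each of the log_27(n) levels adds O(log n). T(n) = O(log^2 n).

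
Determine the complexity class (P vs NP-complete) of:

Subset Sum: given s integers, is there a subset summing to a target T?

This problem is NP-complete: one of Karp's 21 NP-complete problems.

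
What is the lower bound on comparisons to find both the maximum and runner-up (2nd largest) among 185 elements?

Lower bound: finding the max needs 185-1 comparisons. By an adversary weight-doubling argument, the maximum element must personally win at least ceil(log_2(185)) = 8 comparisons in any correct algorithm. The 2nd largest is among those 8 direct losers, and distinguishing it requires 8-1 more comparisons. Total >= 185-1 + 8-1 = 191. A balanced tournament achieves this bound exactly.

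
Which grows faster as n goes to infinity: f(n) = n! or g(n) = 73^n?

f(n) = n! grows faster: n!/73^n -> infinity by Stirling.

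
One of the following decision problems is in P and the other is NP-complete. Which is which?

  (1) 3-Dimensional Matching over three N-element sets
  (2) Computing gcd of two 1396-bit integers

(1) is NP-complete: one of Karp's 21 NP-complete problems.
(2) is P: the Euclidean algorithm runs in polynomial time in the bit-length.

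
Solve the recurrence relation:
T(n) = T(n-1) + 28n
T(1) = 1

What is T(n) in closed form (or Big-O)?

Unrolling: T(n) = 1 + 28*(2 + 3 + ... + n) = 1 + 28*(n(n+1)/2 - 1) = O(n^2).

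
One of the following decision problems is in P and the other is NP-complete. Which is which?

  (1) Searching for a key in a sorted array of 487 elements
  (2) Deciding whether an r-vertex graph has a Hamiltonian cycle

(1) is P: binary search runs in O(log n).
(2) is NP-complete: one of Karp's 21 NP-complete problems.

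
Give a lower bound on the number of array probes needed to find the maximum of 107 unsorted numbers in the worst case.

Adversary: any unprobed cell could hold a value larger than everything seen so far. If fewer than 107 cells are probed, the adversary places the max in an unprobed cell. So all 107 cells must be examined; together with 107-1 comparisons this is tight.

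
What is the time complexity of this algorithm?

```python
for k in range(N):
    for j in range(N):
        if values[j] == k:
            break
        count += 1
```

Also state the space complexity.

Time complexity: O(n^2).
Space complexity: O(1).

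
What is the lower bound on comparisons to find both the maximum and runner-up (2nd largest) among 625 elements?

Lower bound: finding the max needs 625-1 comparisons. By an adversary weight-doubling argument, the maximum element must personally win at least ceil(log_2(625)) = 10 comparisons in any correct algorithm. The 2nd largest is among those 10 direct losers, and distinguishing it requires 10-1 more comparisons. Total >= 625-1 + 10-1 = 633. A balanced tournament achieves this bound exactly.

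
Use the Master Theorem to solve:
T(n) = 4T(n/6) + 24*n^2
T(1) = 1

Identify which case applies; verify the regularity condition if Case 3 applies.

a=4, b=6, f(n)=24*n^2.
log_6(4) = 0.7737 < 2.
f(n) = Omega(n^(0.7737+epsilon)) for some epsilon > 0, so Case 3 is the candidate.
Regularity: a*f(n/b) = 4*24*(n/6)^2 = (4/36)*24*n^2 <= c*f(n) with c = 4/36 < 1. Satisfied.
Case 3: T(n) = Theta(n^2).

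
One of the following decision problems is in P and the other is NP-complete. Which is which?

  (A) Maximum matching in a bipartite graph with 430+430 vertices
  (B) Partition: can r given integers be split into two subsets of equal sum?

(A) is P: Hopcroft-Karp runs in O(E sqrt(V)).
(B) is NP-complete: Subset Sum reduces to it (one of Karp's 21 NP-complete problems).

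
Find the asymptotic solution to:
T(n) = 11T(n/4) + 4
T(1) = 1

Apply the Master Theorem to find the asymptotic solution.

a=11, b=4, f(n)=4. log_4(11) = 1.73. Case 1 of Master Theorem: T(n) = O(n^1.73).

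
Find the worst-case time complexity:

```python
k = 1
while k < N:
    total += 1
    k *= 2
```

Time complexity: O(log n).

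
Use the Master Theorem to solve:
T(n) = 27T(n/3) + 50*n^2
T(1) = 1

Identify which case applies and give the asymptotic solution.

a=27, b=3, f(n)=50*n^2.
log_3(27) = 3 > 2.
Since f(n) = O(n^2) is polynomially smaller than n^3, Case 1 applies.
T(n) = Theta(n^3).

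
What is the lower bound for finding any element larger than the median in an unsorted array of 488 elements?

To find an element larger than the median of 488 elements, we must see Omega(n) elements. Without seeing enough elements, an adversary can make any unseen element the median.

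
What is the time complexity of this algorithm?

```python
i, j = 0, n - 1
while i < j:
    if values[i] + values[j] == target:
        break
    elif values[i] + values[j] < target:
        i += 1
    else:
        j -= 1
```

Time complexity: O(n).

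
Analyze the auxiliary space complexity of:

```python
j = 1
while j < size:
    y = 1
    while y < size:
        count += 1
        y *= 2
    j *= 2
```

Space complexity: O(1).
Only a constant amount of auxiliary storage is used; nothing grows with n.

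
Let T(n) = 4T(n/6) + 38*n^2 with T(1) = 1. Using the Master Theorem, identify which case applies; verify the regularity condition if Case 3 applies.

a=4, b=6, f(n)=38*n^2.
log_6(4) = 0.7737 < 2.
f(n) = Omega(n^(0.7737+epsilon)) for some epsilon > 0, so Case 3 is the candidate.
Regularity: a*f(n/b) = 4*38*(n/6)^2 = (4/36)*38*n^2 <= c*f(n) with c = 4/36 < 1. Satisfied.
Case 3: T(n) = Theta(n^2).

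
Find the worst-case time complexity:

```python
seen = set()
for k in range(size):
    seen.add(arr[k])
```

Time complexity: O(n).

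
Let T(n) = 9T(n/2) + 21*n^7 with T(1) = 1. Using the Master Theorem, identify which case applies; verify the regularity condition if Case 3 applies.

a=9, b=2, f(n)=21*n^7.
log_2(9) = 3.17 < 7.
f(n) = Omega(n^(3.17+epsilon)) for some epsilon > 0, so Case 3 is the candidate.
Regularity: a*f(n/b) = 9*21*(n/2)^7 = (9/128)*21*n^7 <= c*f(n) with c = 9/128 < 1. Satisfied.
Case 3: T(n) = Theta(n^7).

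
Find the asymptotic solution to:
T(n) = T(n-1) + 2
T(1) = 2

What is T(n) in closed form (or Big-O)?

Unrolling: T(n) = T(n-1) + 2 = T(n-2) + 2*2 = ... = T(1) + (n-1)*2 = 2 + (n-1)*2 = 2n.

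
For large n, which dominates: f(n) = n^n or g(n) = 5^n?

f(n) = n^n grows faster: n^n / 5^n = (n/5)^n -> infinity once n > 5.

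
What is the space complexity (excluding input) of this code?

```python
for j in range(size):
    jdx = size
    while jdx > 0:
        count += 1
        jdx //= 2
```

Space complexity: O(1).
Only a constant amount of auxiliary storage is used; nothing grows with n.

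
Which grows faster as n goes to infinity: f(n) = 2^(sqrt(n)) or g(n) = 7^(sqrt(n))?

g(n) = 7^(sqrt(n)) grows faster: ratio is (7/2)^(sqrt(n)) -> infinity since 7/2 > 1.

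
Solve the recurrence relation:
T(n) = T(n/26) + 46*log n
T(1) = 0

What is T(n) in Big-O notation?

Each of the log_26(n) levels adds O(log n). T(n) = O(log^2 n).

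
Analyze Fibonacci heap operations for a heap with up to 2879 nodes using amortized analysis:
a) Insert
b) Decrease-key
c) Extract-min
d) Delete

Fibonacci heaps use lazy consolidation. Potential function Phi = t + 2m (t = number of trees, m = marked nodes).
- Insert: O(1) actual, Delta Phi = +1 (one new tree) => O(1) amortized.
- Decrease-key: with c cascading cuts, actual cost is O(c); Delta Phi <= c - 2(c-1) + 2 = 4 - c (c new trees; >= c-1 marks cleared; <= 1 new mark). Amortized O(c) + (4 - c) = O(1).
- Extract-min: O(D(n) + t) actual; consolidation drops t to <= D(n)+1, so Delta Phi pays for the t term. D(n) = O(log n) for n = 2879 => O(log n) amortized.
- Delete: decrease-key to -inf then extract-min = O(log n).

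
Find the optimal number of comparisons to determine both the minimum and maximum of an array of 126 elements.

Naive approach: 250 comparisons (125 for max + 125 for min).
Optimal: Compare elements in pairs first (floor(n/2) = 63 comparisons), then find max among winners and min among losers (62 comparisons each).
Total: ceil(3n/2) - 2 = 187 comparisons. An adversary argument shows this is also a lower bound.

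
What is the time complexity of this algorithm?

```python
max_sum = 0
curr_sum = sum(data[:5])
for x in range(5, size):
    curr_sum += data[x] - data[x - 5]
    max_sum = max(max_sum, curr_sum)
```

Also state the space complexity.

Time complexity: O(n).
Space complexity: O(1).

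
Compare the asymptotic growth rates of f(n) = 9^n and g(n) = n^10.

f(n) = 9^n grows faster: any exponential with base > 1 dominates every polynomial.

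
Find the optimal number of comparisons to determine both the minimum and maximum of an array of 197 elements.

Naive approach: 392 comparisons (196 for max + 196 for min).
Optimal: Compare elements in pairs first (floor(n/2) = 98 comparisons), then find max among winners and min among losers (98 comparisons each).
Total: ceil(3n/2) - 2 = 294 comparisons. An adversary argument shows this is also a lower bound.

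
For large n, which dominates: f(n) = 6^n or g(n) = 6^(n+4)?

f(n) = 6^n and g(n) = 6^(n+4) are Theta of each other: 6^(n+4) = 6^4 * 6^n = Theta(6^n).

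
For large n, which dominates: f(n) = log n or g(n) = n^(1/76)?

g(n) = n^(1/76) grows faster: any positive power of n dominates log n.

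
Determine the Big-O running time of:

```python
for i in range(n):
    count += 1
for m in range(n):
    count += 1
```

Time complexity: O(n).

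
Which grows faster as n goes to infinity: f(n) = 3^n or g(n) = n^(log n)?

f(n) = 3^n grows faster: take logs: log(n^(log n)) = (log n)^2, log(3^n) = n log 3; n dominates (log n)^2.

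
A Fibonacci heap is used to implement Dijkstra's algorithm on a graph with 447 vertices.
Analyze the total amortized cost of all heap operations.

Dijkstra performs 447 insert, 447 extract-min, and at most E decrease-key operations. With Fibonacci heap: insert O(1) amortized, extract-min O(log n) amortized, decrease-key O(1) amortized. Total with n = 447: O(n * 1 + n * log n + E * 1) = O(n log n + E).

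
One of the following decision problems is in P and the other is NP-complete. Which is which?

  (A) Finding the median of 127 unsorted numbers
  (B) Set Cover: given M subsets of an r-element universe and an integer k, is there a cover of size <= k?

(A) is P: linear-time selection (median-of-medians) runs in O(n).
(B) is NP-complete: one of Karp's 21 NP-complete problems (with k part of the input).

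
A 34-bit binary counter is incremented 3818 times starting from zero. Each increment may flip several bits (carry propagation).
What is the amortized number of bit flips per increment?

Bit i flips on every 2^i-th increment, so over 3818 increments bit i flips floor(3818/2^i) times. Summing over i: total flips < 2 * 3818. Amortized: < 2 = O(1) per increment.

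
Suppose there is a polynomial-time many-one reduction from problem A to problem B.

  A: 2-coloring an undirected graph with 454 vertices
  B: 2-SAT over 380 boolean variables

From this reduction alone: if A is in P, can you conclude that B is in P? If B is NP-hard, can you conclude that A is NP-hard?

A poly-time reduction A <=_p B transfers tractability DOWN (B easy => A easy) and hardness UP (A hard => B hard), not the reverse.
From A in P, the reduction alone does NOT give B in P: any problem in P trivially reduces to SAT, yet SAT is not known to be in P.
From B NP-hard, the reduction alone does NOT give A NP-hard: again, easy problems reduce to hard ones.
(Here in fact A is P and B is P.)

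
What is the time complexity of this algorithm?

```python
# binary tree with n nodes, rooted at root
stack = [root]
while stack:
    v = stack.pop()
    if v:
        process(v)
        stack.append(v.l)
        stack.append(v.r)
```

Time complexity: O(n).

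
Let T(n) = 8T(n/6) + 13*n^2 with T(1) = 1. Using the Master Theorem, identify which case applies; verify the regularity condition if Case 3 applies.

a=8, b=6, f(n)=13*n^2.
log_6(8) = 1.161 < 2.
f(n) = Omega(n^(1.161+epsilon)) for some epsilon > 0, so Case 3 is the candidate.
Regularity: a*f(n/b) = 8*13*(n/6)^2 = (8/36)*13*n^2 <= c*f(n) with c = 8/36 < 1. Satisfied.
Case 3: T(n) = Theta(n^2).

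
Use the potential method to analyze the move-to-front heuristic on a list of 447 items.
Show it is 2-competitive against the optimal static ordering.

Let Phi = number of inversions between the MTF list and the optimal static list (0 <= Phi <= C(447,2)). Accessing an element at MTF position k and optimal position j: the move-to-front destroys all k-1 inversions in front of it that are not in front in optimal (>= k-j of them) and creates at most j-1 new ones. Amortized cost <= k + (j-1) - (k-j) = 2j - 1 <= 2 * optimal cost.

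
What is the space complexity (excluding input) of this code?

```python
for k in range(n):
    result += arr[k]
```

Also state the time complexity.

Space complexity: O(1).
Only a constant amount of auxiliary storage is used; nothing grows with n.
Time complexity: O(n).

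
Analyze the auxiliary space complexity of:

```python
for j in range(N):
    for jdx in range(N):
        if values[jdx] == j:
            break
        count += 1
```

Space complexity: O(1).
Only a constant amount of auxiliary storage is used; nothing grows with n.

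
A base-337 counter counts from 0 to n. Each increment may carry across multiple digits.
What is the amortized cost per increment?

Digit at position i changes every 337^i increments. Total digit changes over n increments: n * 337/(337-1) = O(n). Amortized: O(1).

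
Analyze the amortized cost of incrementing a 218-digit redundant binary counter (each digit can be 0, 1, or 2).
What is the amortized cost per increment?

A redundant counter on 218 digits allows digit values 0, 1, 2. Increment adds 1 to the least significant digit and carries any 2 to a 0 plus +1 on the next digit. With potential Phi = (number of 2-digits), each increment does O(1) actual work plus a chain of carries, each of which decreases Phi by 1. Amortized O(1).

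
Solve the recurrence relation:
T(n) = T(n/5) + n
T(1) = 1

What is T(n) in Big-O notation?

Geometric series: n*(1 + 1/5 + 1/5^2 + ...) = O(n). T(n) = O(n).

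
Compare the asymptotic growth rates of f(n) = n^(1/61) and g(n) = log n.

f(n) = n^(1/61) grows faster: any positive power of n dominates log n.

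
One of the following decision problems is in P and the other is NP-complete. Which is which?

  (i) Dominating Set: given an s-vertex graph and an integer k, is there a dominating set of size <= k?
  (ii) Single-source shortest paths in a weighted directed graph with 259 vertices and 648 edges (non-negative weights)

(i) is NP-complete: reduces from Set Cover (with k part of the input).
(ii) is P: Dijkstra's algorithm runs in O((V+E) log V).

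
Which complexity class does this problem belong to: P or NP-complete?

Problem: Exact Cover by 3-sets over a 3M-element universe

This problem is NP-complete: one of Karp's 21 NP-complete problems.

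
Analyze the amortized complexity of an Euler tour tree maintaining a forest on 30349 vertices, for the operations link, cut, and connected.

An Euler tour tree stores each tree's Euler tour as a balanced BST keyed by tour position. On 30349 vertices: link concatenates two tours via O(1) splits/joins of size <= 2*30349 (O(log n)); cut splits the tour at the two occurrences of the edge (O(log n)); connected compares BST roots (O(log n) to find the root). All O(log n) amortized.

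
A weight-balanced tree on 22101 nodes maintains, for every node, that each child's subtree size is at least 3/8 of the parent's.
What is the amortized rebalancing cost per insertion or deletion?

With balance ratio 3/8, tree height is O(log_{8/3}(22101)) = O(log n). A rebalance at a node of size s costs O(s) but requires Omega(s) updates in that subtree to retrigger. Summed over the O(log n) ancestors of the touched leaf, amortized rebalancing is O(log n).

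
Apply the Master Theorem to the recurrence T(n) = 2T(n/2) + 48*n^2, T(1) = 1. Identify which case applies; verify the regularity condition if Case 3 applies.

a=2, b=2, f(n)=48*n^2.
log_2(2) = 1 < 2.
f(n) = Omega(n^(1+epsilon)) for some epsilon > 0, so Case 3 is the candidate.
Regularity: a*f(n/b) = 2*48*(n/2)^2 = (2/4)*48*n^2 <= c*f(n) with c = 2/4 < 1. Satisfied.
Case 3: T(n) = Theta(n^2).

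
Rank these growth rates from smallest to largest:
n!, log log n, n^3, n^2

Ordered by growth rate: log log n < n^2 < n^3 < n!.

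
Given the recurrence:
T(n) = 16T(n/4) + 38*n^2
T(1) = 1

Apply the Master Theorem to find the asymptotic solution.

a=16, b=4, f(n)=38*n^2. log_4(16) = 2. Case 2: T(n) = O(n^2 log n).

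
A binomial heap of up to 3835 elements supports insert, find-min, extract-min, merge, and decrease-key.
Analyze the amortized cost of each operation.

A binomial heap with n <= 3835 elements has at most floor(log_2 3835) + 1 = 12 trees. Using potential Phi = number of trees: Insert adds one tree, but cascading merges reduce count -- amortized O(1). Find-min reads the cached minimum pointer: O(1). Extract-min creates O(log n) new trees: O(log n). Merge combines tree lists: O(log n). Decrease-key sifts the element up its tree of height <= log n: O(log n).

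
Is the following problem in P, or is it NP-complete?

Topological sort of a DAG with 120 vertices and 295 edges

This problem is in P: DFS-based topological sort runs in O(V+E).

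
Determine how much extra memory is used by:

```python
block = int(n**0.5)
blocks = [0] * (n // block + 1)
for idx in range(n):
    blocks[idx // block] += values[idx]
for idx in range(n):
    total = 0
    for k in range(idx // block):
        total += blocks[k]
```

Space complexity: O(sqrt(n)).
Storage scales with sqrt(n).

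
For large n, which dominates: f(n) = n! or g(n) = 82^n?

f(n) = n! grows faster: n!/82^n -> infinity by Stirling.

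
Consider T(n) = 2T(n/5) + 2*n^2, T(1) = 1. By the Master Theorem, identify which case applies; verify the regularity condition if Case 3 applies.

a=2, b=5, f(n)=2*n^2.
log_5(2) = 0.4307 < 2.
f(n) = Omega(n^(0.4307+epsilon)) for some epsilon > 0, so Case 3 is the candidate.
Regularity: a*f(n/b) = 2*2*(n/5)^2 = (2/25)*2*n^2 <= c*f(n) with c = 2/25 < 1. Satisfied.
Case 3: T(n) = Theta(n^2).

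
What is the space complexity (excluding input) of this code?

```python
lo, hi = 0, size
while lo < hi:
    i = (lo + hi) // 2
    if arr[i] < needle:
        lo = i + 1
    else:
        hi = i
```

Space complexity: O(1).
Only a constant amount of auxiliary storage is used; nothing grows with n.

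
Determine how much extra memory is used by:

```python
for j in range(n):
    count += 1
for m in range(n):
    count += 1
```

Space complexity: O(1).
Only a constant amount of auxiliary storage is used; nothing grows with n.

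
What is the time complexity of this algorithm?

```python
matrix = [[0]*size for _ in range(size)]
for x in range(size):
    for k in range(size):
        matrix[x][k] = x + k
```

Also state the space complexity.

Time complexity: O(n^2).
Space complexity: O(n^2).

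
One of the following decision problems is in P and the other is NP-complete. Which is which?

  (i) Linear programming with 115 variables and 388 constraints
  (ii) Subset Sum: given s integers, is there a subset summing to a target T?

(i) is P: the ellipsoid and interior-point methods run in polynomial time.
(ii) is NP-complete: one of Karp's 21 NP-complete problems.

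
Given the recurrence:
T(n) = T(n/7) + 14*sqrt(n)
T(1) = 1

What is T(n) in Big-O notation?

Each level contributes sqrt(n/7^k). Geometric series with ratio 1/sqrt(7) < 1 sums to O(sqrt(n)).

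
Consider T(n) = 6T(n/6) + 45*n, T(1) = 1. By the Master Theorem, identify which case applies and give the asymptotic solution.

a=6, b=6, f(n)=45*n.
log_6(6) = 1, so n^(log_b(a)) = n.
f(n) = Theta(n), so Case 2 applies.
T(n) = Theta(n log n).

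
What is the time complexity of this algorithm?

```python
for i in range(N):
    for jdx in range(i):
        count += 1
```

Time complexity: O(n^2).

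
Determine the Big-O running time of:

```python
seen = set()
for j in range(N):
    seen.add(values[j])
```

Time complexity: O(n).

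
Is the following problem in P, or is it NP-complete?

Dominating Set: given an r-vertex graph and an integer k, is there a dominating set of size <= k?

This problem is NP-complete: reduces from Set Cover (with k part of the input).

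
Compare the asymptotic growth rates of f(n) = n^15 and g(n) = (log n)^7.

f(n) = n^15 grows faster: any positive polynomial dominates any polylog.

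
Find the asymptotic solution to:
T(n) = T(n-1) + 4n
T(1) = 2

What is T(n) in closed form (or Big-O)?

Unrolling: T(n) = 2 + 4*(2 + 3 + ... + n) = 2 + 4*(n(n+1)/2 - 1) = O(n^2).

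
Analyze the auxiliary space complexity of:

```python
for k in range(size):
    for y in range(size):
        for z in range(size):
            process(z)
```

Space complexity: O(1).
Only a constant amount of auxiliary storage is used; nothing grows with n.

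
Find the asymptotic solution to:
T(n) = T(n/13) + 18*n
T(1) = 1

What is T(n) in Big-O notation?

Geometric series: 18*n*(1 + 1/13 + 1/13^2 + ...) = O(n). T(n) = O(n).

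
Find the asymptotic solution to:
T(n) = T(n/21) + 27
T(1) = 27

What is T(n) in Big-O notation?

Each step divides n by 21 and adds 27. After log_21(n) steps, T(n) = O(log n).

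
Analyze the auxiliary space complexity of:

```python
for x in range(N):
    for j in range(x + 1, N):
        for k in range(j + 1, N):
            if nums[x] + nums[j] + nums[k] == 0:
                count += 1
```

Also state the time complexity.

Space complexity: O(1).
Only a constant amount of auxiliary storage is used; nothing grows with n.
Time complexity: O(n^3).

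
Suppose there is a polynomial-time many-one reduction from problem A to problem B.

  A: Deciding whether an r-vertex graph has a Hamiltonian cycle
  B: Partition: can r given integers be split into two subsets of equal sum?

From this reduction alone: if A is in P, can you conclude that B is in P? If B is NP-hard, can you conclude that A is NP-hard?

A poly-time reduction A <=_p B transfers tractability DOWN (B easy => A easy) and hardness UP (A hard => B hard), not the reverse.
From A in P, the reduction alone does NOT give B in P: any problem in P trivially reduces to SAT, yet SAT is not known to be in P.
From B NP-hard, the reduction alone does NOT give A NP-hard: again, easy problems reduce to hard ones.
(Here in fact A is NP-complete and B is NP-complete.)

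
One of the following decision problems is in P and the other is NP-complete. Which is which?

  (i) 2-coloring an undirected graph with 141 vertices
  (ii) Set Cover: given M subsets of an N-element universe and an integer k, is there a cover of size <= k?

(i) is P: 2-coloring is bipartiteness testing via BFS, O(V+E).
(ii) is NP-complete: one of Karp's 21 NP-complete problems (with k part of the input).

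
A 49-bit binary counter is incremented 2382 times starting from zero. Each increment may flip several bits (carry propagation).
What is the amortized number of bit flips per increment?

Bit i flips on every 2^i-th increment, so over 2382 increments bit i flips floor(2382/2^i) times. Summing over i: total flips < 2 * 2382. Amortized: < 2 = O(1) per increment.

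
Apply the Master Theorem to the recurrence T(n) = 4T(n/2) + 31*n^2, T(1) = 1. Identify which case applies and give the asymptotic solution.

a=4, b=2, f(n)=31*n^2.
log_2(4) = 2, so n^(log_b(a)) = n^2.
f(n) = Theta(n^2), so Case 2 applies.
T(n) = Theta(n^2 log n).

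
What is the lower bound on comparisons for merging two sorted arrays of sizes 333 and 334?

Adversary argument: with sizes 333 and 334 (differing by at most 1), interleave the two arrays so that every consecutive pair in the output comes from different inputs. Then each of the 666 adjacent output pairs must be directly compared, or the algorithm cannot determine their relative order. So 666 comparisons are necessary; standard merge achieves this.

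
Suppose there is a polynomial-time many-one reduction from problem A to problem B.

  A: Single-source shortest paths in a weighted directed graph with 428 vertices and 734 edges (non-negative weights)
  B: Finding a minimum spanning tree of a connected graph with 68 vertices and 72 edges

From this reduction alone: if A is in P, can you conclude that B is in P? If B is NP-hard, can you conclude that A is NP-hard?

A poly-time reduction A <=_p B transfers tractability DOWN (B easy => A easy) and hardness UP (A hard => B hard), not the reverse.
From A in P, the reduction alone does NOT give B in P: any problem in P trivially reduces to SAT, yet SAT is not known to be in P.
From B NP-hard, the reduction alone does NOT give A NP-hard: again, easy problems reduce to hard ones.
(Here in fact A is P and B is P.)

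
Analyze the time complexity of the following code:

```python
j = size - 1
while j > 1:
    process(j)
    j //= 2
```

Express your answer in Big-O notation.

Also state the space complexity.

Time complexity: O(log n).
Space complexity: O(1).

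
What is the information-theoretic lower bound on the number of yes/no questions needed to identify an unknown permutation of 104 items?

There are 104! = 10299016745145627623848583864765044283053772454999072182325491776887871732475287174542709871683888003235965704141638377695179741979175588724736000000000000000000000000 permutations. Each yes/no question gives at most 1 bit, so at least ceil(log_2(10299016745145627623848583864765044283053772454999072182325491776887871732475287174542709871683888003235965704141638377695179741979175588724736000000000000000000000000)) = 552 questions are needed.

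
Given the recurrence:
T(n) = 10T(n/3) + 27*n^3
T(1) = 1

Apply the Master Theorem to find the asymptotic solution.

a=10, b=3, f(n)=27*n^3. log_3(10) = 2.096 < 3. Case 3: T(n) = O(n^3).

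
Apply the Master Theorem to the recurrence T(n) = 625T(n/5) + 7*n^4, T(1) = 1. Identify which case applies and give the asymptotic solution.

a=625, b=5, f(n)=7*n^4.
log_5(625) = 4, so n^(log_b(a)) = n^4.
f(n) = Theta(n^4), so Case 2 applies.
T(n) = Theta(n^4 log n).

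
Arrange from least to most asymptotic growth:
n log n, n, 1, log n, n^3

Ordered by growth rate: 1 < log n < n < n log n < n^3.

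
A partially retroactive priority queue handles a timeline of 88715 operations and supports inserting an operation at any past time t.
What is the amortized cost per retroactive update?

Partially retroactive priority queues (Demaine-Iacono-Langerman) allow updates at past times with queries only at the present. With a balanced BST over the m = 88715 timeline events tracking bridges, each retroactive insert or delete is O(log m) amortized.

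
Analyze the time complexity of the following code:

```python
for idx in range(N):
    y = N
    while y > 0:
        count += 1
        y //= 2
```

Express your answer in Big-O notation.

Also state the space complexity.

Time complexity: O(n log n).
Space complexity: O(1).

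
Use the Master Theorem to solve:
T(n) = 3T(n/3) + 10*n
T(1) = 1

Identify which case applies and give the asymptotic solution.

a=3, b=3, f(n)=10*n.
log_3(3) = 1, so n^(log_b(a)) = n.
f(n) = Theta(n), so Case 2 applies.
T(n) = Theta(n log n).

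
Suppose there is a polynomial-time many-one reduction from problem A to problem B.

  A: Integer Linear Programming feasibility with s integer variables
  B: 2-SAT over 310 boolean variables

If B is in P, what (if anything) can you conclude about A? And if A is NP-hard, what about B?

A poly-time reduction A <=_p B means any A-instance can be transformed to a B-instance in poly time.
If B is in P: compose the reduction with B's poly-time algorithm to solve A in poly time, so A is in P.
If A is NP-hard: every NP problem reduces to A, which reduces to B; composing reductions, every NP problem reduces to B, so B is NP-hard.
(Here in fact A is NP-complete and B is in P, so no such reduction is known -- its existence would imply P = NP; the analysis concerns only what the assumed reduction would or would not let you conclude.)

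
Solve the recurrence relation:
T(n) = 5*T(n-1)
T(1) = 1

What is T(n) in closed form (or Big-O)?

Each step multiplies by 5. T(n) = T(1)*5^(n-1) = 5^(n-1).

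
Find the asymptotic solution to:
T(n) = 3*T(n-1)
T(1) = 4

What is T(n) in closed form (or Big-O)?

Each step multiplies by 3. T(n) = T(1)*3^(n-1) = 4*3^(n-1).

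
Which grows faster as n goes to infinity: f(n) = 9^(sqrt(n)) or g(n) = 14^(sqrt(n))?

g(n) = 14^(sqrt(n)) grows faster: ratio is (14/9)^(sqrt(n)) -> infinity since 14/9 > 1.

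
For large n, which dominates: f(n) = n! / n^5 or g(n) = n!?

g(n) = n! grows faster: the ratio n!/(n!/n^5) = n^5 -> infinity.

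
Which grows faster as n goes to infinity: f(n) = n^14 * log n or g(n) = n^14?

f(n) = n^14 * log n grows faster: extra log n factor -> infinity.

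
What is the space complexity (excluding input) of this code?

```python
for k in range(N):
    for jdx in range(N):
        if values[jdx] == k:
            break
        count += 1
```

Space complexity: O(1).
Only a constant amount of auxiliary storage is used; nothing grows with n.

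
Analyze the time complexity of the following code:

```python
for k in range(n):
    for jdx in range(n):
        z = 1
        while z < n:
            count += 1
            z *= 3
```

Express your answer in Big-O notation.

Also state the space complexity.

Time complexity: O(n^2 log n).
Space complexity: O(1).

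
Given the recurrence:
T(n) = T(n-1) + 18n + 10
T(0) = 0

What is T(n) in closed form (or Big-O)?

Dominant term in sum is 18*sum(i, i=1..n) = 18*n*(n+1)/2 = O(n^2).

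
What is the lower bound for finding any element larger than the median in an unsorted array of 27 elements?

To find an element larger than the median of 27 elements, we must see Omega(n) elements. Without seeing enough elements, an adversary can make any unseen element the median.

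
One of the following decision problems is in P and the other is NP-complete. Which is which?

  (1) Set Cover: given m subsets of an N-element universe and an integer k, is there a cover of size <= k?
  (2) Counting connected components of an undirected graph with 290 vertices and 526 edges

(1) is NP-complete: one of Karp's 21 NP-complete problems (with k part of the input).
(2) is P: BFS/DFS visits each vertex and edge once: O(V+E).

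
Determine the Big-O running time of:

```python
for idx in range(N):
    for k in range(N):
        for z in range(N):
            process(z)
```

Time complexity: O(n^3).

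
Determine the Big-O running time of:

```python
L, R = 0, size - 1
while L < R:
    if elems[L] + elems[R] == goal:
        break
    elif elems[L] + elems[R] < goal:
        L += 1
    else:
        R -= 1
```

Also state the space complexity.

Time complexity: O(n).
Space complexity: O(1).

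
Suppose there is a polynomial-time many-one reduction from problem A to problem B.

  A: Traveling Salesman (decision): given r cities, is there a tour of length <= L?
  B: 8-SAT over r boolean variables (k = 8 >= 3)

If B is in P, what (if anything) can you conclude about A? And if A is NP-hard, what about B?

A poly-time reduction A <=_p B means any A-instance can be transformed to a B-instance in poly time.
If B is in P: compose the reduction with B's poly-time algorithm to solve A in poly time, so A is in P.
If A is NP-hard: every NP problem reduces to A, which reduces to B; composing reductions, every NP problem reduces to B, so B is NP-hard.
(Here in fact A is NP-complete and B is NP-complete.)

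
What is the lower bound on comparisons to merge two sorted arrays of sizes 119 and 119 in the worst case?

Adversary: with |119 - 119| <= 1 the inputs can be fully interleaved so that every adjacent pair in the merged output comes from different arrays. Then each of the 237 adjacent pairs must be directly compared, or the algorithm cannot determine their relative order. Standard merge meets this bound.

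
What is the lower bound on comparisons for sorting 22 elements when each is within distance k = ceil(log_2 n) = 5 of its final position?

Partition the 22 positions into floor(n/k) blocks of k = 5 consecutive positions; any permutation within a block keeps every element within k of its final position, so there are at least (k!)^(n/k) distinguishable inputs. Lower bound: log_2((k!)^(n/k)) = (n/k) * log_2(k!) = Theta(n log k); with k = ceil(log_2 n), this is Omega(n log log n).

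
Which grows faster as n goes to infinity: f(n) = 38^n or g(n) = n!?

g(n) = n! grows faster: n!/38^n -> infinity by Stirling.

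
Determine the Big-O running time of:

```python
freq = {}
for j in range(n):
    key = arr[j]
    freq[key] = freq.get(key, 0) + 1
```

Time complexity: O(n).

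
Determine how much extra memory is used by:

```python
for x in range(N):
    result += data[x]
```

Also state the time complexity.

Space complexity: O(1).
Only a constant amount of auxiliary storage is used; nothing grows with n.
Time complexity: O(n).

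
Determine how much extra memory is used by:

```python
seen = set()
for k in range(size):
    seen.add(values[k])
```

Space complexity: O(n).
Auxiliary storage grows linearly with the input size n in the worst case.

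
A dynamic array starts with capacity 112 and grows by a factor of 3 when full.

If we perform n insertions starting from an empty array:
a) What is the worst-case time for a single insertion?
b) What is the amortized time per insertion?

(a) Worst-case single insertion: O(n) -- when the array is full at capacity c, the resize copies all c elements, and c can be Theta(n).
(b) Resizes happen at sizes 112, 336, 1008, ... Total copy cost for n insertions: 112 + 336 + ... = O(n) (geometric series with ratio 1/3). Amortized cost per insertion: O(n)/n = O(1).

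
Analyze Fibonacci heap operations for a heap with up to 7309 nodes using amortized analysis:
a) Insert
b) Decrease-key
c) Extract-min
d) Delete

Fibonacci heaps use lazy consolidation. Potential function Phi = t + 2m (t = number of trees, m = marked nodes).
- Insert: O(1) actual, Delta Phi = +1 (one new tree) => O(1) amortized.
- Decrease-key: with c cascading cuts, actual cost is O(c); Delta Phi <= c - 2(c-1) + 2 = 4 - c (c new trees; >= c-1 marks cleared; <= 1 new mark). Amortized O(c) + (4 - c) = O(1).
- Extract-min: O(D(n) + t) actual; consolidation drops t to <= D(n)+1, so Delta Phi pays for the t term. D(n) = O(log n) for n = 7309 => O(log n) amortized.
- Delete: decrease-key to -inf then extract-min = O(log n).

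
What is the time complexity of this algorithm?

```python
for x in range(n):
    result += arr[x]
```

Time complexity: O(n).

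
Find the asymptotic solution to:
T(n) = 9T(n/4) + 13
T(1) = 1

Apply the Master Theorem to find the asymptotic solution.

a=9, b=4, f(n)=13. log_4(9) = 1.585. Case 1 of Master Theorem: T(n) = O(n^1.585).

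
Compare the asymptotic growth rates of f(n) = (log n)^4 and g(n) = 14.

f(n) = (log n)^4 grows faster: any unbounded function dominates a constant.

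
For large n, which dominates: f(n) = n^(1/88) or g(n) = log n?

f(n) = n^(1/88) grows faster: any positive power of n dominates log n.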